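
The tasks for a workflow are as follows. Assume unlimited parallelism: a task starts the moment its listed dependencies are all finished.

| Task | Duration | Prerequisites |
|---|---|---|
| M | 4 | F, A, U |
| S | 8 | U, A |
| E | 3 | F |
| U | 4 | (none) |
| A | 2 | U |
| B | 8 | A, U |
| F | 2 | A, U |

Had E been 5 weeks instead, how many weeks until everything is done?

Baseline: U→A→B = 4+2+8 = 14 → 14 weeks.
The longest path through E is only 11 weeks, so E has float 3.
The critical path is still U→A→B; finish is now 14 weeks.

14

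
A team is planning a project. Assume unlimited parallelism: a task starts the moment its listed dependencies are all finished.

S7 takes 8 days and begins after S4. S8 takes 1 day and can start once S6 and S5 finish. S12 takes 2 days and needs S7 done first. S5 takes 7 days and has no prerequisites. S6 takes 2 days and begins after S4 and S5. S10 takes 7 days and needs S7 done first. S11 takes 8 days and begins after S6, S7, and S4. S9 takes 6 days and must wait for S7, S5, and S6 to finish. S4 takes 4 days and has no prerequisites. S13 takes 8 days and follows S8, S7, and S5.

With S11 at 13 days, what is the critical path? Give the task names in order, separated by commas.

Actual critical path: S4→S7→S11 = 4+8+8 = 20 ⇒ 20 days.
S11 lies on that path, so at 13 days the path becomes 25 days.
That remains the longest chain; total 25 days.

S4, S7, S11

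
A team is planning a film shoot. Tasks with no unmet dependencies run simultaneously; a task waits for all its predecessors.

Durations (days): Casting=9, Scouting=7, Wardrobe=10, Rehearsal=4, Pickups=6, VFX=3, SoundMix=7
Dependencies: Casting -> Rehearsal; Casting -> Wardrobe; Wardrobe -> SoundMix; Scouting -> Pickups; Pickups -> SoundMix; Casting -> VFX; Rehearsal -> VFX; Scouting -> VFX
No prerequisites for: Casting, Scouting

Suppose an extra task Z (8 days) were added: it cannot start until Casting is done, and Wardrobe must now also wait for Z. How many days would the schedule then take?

34

Originally the schedule takes 26 days.
With Z inserted, Wardrobe now waits for max(Casting, Z).
New critical path: Casting→Z→Wardrobe→SoundMix = 9+8+10+7 = 34 ⇒ 34 days.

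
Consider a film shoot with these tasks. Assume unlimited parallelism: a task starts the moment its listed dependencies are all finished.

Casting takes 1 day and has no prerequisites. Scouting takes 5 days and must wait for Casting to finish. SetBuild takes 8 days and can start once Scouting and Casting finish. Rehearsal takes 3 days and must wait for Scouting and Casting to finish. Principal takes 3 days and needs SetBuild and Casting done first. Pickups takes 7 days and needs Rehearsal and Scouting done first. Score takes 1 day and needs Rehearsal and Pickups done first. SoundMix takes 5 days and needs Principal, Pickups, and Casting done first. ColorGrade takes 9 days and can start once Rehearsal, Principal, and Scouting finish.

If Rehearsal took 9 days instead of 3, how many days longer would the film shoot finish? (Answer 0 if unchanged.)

1

Baseline: Casting→Scouting→SetBuild→Principal→ColorGrade = 1+5+8+3+9 = 26 → 26 days.
Rehearsal has 5 days of float (longest path through it is 21).
The binding chain switches to Casting→Scouting→Rehearsal→Pickups→SoundMix = 1+5+9+7+5 = 27; finish 27 days.
Change in finish: 27 − 26 = +1 days.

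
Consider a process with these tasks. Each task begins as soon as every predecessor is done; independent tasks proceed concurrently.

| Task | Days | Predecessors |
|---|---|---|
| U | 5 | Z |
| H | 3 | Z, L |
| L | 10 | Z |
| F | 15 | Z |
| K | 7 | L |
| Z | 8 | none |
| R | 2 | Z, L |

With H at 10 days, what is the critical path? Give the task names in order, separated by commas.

The binding path is Z→L→K = 8+10+7 = 25; finish at 25 days.
The longest path through H is only 21 days, so H has float 4.
New critical path: Z→L→H = 8+10+10 = 28 ⇒ 28 days.

Z, L, H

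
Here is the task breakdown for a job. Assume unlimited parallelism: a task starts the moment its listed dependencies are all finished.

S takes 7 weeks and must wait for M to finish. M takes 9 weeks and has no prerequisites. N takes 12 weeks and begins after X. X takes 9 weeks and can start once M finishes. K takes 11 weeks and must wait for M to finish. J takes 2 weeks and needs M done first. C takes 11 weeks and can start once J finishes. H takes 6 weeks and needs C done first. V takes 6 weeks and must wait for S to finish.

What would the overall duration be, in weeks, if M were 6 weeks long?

27

Baseline: M→X→N = 9+9+12 = 30 → 30 weeks.
Since M is critical, the -3 change carries straight to that chain (now 27 weeks).
No other chain overtakes it, so the finish is 27 weeks.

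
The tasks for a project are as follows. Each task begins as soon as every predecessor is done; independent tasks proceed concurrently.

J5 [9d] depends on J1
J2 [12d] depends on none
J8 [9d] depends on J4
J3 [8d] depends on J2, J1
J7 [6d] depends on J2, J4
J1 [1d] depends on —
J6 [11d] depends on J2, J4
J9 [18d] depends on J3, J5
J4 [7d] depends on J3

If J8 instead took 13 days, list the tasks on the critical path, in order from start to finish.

Actual critical path: J2→J3→J4→J6 = 12+8+7+11 = 38 ⇒ 38 days.
The longest path through J8 is only 36 days, so J8 has float 2.
New critical path: J2→J3→J4→J8 = 12+8+7+13 = 40 ⇒ 40 days.

J2, J3, J4, J8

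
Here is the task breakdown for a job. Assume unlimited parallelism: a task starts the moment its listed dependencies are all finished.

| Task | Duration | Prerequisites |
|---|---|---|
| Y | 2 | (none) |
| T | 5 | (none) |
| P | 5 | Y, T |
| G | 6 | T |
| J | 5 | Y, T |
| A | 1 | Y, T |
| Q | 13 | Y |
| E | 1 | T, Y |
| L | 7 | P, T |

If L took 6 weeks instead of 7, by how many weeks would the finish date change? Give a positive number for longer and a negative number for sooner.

-1

Critical path before the change: T→P→L = 5+5+7 = 17 giving 17 weeks.
L is on the critical path; changing it to 6 makes that path 16 weeks.
No other chain overtakes it, so the finish is 16 weeks.
Change in finish: 16 − 17 = -1 weeks.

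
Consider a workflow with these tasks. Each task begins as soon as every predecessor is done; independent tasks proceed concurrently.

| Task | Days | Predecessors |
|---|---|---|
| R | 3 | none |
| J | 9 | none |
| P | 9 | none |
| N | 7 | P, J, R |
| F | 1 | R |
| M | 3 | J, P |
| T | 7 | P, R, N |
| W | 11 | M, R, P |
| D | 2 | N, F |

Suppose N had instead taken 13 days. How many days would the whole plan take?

29

Critical path before the change: J→N→T = 9+7+7 = 23 giving 23 days.
Since N is critical, the +6 change carries straight to that chain (now 29 days).
No other chain overtakes it, so the finish is 29 days.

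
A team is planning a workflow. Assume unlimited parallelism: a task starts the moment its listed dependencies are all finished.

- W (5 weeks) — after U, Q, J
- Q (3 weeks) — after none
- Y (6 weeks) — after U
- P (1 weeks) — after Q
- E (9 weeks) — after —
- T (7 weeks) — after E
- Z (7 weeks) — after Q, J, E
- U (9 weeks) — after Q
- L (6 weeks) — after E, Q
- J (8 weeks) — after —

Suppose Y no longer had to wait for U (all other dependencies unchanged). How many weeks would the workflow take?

Before: longest chain Q→U→Y = 3+9+6 = 18, finish 18.
Without U→Y, Y's earliest start moves from 12 to 0.
After: Q→U→W = 3+9+5 = 17 → 17 weeks.

17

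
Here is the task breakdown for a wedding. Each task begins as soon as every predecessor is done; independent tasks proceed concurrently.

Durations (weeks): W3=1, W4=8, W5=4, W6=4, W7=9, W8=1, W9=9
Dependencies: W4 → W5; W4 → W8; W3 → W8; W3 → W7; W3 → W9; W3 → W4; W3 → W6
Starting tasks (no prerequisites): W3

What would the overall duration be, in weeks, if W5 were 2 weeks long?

11

Critical path before the change: W3→W4→W5 = 1+8+4 = 13 giving 13 weeks.
W5 is on the critical path; changing it to 2 makes that path 11 weeks.
That remains the longest chain; total 11 weeks.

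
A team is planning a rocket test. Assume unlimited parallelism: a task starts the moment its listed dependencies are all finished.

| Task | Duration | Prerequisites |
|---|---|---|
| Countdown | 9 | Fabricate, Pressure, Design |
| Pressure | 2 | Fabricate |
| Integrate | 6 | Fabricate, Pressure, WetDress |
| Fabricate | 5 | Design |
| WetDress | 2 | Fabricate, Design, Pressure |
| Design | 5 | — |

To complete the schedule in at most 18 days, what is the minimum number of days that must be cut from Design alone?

Current finish: 21 days; target: 18.
Design is on every critical path, so each day cut from Design cuts the finish by one (this holds down to a finish of 17).
Need 21 − 18 = 3 days off Design → Design becomes 2 days, finish becomes 18.

3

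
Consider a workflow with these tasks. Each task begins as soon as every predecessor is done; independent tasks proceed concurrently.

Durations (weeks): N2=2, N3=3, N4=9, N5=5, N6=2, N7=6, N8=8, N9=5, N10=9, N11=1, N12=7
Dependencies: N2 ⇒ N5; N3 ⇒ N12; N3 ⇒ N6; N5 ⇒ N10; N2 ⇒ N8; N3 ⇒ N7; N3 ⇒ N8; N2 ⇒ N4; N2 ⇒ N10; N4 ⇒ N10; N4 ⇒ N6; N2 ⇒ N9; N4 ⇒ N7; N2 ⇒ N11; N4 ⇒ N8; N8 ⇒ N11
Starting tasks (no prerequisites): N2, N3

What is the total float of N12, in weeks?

Critical path: N2→N4→N8→N11 = 2+9+8+1 = 20, so the finish is 20 weeks.
Longest path through N12: 10 weeks (earliest finish 10, latest finish 20).
So N12 can slip 20 − 10 = 10 weeks.

10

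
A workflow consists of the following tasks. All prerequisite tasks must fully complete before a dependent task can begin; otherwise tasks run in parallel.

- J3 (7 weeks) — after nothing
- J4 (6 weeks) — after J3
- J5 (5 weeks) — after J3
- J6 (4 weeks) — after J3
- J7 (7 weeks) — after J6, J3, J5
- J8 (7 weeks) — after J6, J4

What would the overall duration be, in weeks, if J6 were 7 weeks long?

Critical path before the change: J3→J4→J8 = 7+6+7 = 20 giving 20 weeks.
J6 has 2 weeks of float (longest path through it is 18).
Now J3→J6→J7 = 7+7+7 = 21 is longest, so the finish becomes 21 weeks.

21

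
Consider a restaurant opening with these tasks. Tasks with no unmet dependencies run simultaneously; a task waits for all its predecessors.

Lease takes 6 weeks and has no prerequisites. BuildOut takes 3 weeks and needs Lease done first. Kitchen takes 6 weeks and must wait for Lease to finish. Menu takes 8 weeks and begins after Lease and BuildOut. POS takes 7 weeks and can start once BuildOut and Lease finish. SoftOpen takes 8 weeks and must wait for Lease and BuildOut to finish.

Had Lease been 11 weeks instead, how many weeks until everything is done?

22

Critical path before the change: Lease→BuildOut→Menu = 6+3+8 = 17 giving 17 weeks.
Lease is on the critical path; changing it to 11 makes that path 22 weeks.
No other chain overtakes it, so the finish is 22 weeks.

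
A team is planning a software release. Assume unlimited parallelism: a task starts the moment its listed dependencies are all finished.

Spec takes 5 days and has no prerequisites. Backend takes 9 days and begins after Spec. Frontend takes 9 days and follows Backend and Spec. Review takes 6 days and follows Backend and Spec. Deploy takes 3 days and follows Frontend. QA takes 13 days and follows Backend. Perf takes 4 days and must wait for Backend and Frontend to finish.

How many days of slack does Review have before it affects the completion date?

7

The longest chain is Spec→Backend→Frontend→Perf = 5+9+9+4 = 27; overall finish 27 days.
The longest chain containing Review totals 20 days.
Float = 27 − 20 = 7.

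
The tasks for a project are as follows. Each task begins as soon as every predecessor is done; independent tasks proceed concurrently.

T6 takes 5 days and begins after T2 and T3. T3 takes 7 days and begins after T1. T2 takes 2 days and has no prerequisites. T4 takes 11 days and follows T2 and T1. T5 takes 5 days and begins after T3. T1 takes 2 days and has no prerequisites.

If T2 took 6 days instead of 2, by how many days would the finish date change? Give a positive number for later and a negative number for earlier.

Actual critical path: T1→T3→T5 = 2+7+5 = 14 ⇒ 14 days.
T2 has 1 day of float (longest path through it is 13).
Now T2→T4 = 6+11 = 17 is longest, so the finish becomes 17 days.
Change in finish: 17 − 14 = +3 days.

3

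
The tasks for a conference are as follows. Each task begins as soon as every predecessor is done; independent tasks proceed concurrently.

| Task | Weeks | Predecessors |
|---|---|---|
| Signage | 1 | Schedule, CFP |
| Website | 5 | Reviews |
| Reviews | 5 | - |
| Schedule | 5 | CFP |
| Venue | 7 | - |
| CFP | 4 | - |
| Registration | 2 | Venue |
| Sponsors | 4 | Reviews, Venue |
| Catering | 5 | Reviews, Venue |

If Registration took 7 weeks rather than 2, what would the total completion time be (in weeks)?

Actual critical path: Venue→Catering = 7+5 = 12 ⇒ 12 weeks.
The longest path through Registration is only 9 weeks, so Registration has float 3.
New critical path: Venue→Registration = 7+7 = 14 ⇒ 14 weeks.

14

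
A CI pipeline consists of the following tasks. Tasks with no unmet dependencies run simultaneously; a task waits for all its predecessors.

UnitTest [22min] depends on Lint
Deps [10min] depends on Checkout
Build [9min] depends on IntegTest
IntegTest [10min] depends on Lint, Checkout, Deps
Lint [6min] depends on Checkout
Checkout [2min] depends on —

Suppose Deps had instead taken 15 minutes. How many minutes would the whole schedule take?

36

Baseline: Checkout→Deps→IntegTest→Build = 2+10+10+9 = 31 → 31 minutes.
Since Deps is critical, the +5 change carries straight to that chain (now 36 minutes).
The critical path is still Checkout→Deps→IntegTest→Build; finish is now 36 minutes.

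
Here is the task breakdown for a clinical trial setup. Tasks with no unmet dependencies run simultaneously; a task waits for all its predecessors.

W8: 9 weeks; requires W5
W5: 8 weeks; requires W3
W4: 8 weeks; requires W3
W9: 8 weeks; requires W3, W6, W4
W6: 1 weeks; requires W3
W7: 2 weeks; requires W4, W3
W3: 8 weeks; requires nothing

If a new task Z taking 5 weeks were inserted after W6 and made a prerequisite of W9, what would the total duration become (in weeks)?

Originally the schedule takes 25 weeks.
With Z inserted, W9 now waits for max(W3, W6, W4, Z).
New critical path: W3→W5→W8 = 8+8+9 = 25 ⇒ 25 weeks.

25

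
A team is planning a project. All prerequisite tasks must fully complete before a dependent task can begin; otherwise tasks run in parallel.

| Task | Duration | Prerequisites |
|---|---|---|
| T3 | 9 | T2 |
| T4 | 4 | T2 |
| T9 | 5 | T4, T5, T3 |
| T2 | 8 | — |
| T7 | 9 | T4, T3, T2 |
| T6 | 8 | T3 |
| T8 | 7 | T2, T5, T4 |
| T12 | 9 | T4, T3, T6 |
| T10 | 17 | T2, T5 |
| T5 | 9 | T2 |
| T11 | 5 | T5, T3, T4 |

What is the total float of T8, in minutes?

10

The longest chain is T2→T3→T6→T12 = 8+9+8+9 = 34; overall finish 34 minutes.
T8 finishes as early as 24 and must finish by 34.
So T8 can slip 34 − 24 = 10 minutes.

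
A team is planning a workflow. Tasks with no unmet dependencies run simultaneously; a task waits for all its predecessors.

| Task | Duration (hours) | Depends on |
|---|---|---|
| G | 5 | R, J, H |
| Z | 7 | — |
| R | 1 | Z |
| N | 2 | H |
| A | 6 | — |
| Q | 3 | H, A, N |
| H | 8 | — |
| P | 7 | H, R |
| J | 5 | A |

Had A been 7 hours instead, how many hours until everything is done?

17

Baseline: A→J→G = 6+5+5 = 16 → 16 hours.
Since A is critical, the +1 change carries straight to that chain (now 17 hours).
No other chain overtakes it, so the finish is 17 hours.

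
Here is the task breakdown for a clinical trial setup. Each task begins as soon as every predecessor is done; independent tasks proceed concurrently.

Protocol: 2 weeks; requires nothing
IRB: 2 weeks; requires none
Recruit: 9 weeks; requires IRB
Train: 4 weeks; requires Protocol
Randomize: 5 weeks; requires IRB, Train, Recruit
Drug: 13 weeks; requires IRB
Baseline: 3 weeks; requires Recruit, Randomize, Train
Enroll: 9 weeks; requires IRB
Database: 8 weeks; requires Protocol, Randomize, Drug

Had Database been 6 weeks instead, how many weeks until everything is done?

22

Baseline: IRB→Recruit→Randomize→Database = 2+9+5+8 = 24 → 24 weeks.
Since Database is critical, the -2 change carries straight to that chain (now 22 weeks).
No other chain overtakes it, so the finish is 22 weeks.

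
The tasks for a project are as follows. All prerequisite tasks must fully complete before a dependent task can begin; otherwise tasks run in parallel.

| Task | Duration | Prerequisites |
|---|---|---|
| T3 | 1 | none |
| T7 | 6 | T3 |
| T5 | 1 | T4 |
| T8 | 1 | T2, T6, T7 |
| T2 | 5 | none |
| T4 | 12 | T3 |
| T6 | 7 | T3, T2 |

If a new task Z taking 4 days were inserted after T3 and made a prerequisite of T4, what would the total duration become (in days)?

18

Originally the project takes 14 days.
With Z inserted, T4 now waits for max(T3, Z).
New critical path: T3→Z→T4→T5 = 1+4+12+1 = 18 ⇒ 18 days.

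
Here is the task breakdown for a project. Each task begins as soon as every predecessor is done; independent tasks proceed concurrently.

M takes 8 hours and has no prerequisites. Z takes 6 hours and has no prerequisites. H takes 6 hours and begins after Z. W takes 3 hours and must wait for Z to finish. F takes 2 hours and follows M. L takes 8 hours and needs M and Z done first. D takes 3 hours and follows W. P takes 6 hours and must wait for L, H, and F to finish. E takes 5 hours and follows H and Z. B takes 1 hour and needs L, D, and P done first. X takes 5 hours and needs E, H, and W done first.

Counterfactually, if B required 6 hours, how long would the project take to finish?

28

The binding path is M→L→P→B = 8+8+6+1 = 23; finish at 23 hours.
Since B is critical, the +5 change carries straight to that chain (now 28 hours).
No other chain overtakes it, so the finish is 28 hours.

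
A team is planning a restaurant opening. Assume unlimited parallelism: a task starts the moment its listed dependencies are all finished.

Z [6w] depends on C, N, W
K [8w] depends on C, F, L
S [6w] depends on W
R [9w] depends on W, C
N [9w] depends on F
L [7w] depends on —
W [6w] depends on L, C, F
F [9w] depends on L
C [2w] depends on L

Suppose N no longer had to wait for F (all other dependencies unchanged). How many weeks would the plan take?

31

With the dependency in place, L→F→W→R = 7+9+6+9 = 31 sets the finish at 31 weeks.
Without F→N, N's earliest start moves from 16 to 0.
After: L→F→W→R = 7+9+6+9 = 31 → 31 weeks.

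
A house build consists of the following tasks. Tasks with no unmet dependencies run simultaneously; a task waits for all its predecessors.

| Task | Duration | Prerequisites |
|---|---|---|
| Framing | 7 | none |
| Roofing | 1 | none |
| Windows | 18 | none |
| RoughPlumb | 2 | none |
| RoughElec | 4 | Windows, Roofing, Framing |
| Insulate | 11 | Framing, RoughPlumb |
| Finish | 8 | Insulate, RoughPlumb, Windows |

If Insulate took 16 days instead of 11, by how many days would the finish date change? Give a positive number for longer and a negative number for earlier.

The binding path is Framing→Insulate→Finish = 7+11+8 = 26; finish at 26 days.
Insulate lies on that path, so at 16 days the path becomes 31 days.
No other chain overtakes it, so the finish is 31 days.
Change in finish: 31 − 26 = +5 days.

5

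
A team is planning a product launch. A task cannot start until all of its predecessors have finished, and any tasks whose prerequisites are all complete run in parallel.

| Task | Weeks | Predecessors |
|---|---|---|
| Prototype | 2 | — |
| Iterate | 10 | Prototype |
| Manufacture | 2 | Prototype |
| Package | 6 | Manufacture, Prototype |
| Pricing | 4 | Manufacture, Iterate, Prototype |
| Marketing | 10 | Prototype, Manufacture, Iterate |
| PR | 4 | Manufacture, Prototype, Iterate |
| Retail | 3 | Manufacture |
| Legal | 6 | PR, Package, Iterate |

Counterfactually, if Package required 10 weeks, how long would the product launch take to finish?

Baseline: Prototype→Iterate→Marketing = 2+10+10 = 22 → 22 weeks.
Package is off the critical path — its longest chain is 16 weeks, giving 6 of slack.
No other chain overtakes it, so the finish is 22 weeks.

22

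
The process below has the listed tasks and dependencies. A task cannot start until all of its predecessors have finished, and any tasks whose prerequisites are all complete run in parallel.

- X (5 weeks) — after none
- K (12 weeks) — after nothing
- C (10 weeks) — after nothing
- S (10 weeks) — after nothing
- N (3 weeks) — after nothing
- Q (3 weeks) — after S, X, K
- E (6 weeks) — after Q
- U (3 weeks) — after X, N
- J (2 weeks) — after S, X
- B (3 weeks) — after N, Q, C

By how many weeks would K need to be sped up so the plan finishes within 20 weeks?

1

Current finish: 21 weeks; target: 20.
K is on every critical path, so each week cut from K cuts the finish by one (this holds down to a finish of 19).
Need 21 − 20 = 1 week off K → K becomes 11 weeks, finish becomes 20.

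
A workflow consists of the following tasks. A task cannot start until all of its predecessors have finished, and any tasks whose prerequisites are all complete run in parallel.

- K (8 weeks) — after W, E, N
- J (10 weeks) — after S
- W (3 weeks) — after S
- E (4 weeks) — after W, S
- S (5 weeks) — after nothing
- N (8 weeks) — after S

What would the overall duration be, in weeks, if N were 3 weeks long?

Critical path before the change: S→N→K = 5+8+8 = 21 giving 21 weeks.
N is on the critical path; changing it to 3 makes that path 16 weeks.
Now S→W→E→K = 5+3+4+8 = 20 is longest, so the finish becomes 20 weeks.

20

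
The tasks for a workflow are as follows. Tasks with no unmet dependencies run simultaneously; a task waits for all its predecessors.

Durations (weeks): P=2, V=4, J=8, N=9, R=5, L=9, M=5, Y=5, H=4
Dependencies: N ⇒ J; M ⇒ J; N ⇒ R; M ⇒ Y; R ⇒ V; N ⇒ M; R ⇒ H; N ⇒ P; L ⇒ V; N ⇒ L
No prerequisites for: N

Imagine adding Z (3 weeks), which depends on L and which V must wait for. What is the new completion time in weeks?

25

Originally the job takes 22 weeks.
With Z inserted, V now waits for max(R, L, Z).
New critical path: N→L→Z→V = 9+9+3+4 = 25 ⇒ 25 weeks.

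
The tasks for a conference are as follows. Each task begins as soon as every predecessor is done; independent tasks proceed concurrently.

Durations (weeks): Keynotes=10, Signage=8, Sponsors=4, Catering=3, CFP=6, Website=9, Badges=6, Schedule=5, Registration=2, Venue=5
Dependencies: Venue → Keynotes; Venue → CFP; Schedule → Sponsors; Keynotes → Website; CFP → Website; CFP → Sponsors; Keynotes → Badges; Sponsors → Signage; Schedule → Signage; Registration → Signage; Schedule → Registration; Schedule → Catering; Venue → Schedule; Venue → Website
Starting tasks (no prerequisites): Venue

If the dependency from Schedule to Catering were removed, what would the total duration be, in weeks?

24

Before: longest chain Venue→Keynotes→Website = 5+10+9 = 24, finish 24.
Without Schedule→Catering, Catering's earliest start moves from 10 to 0.
After: Venue→Keynotes→Website = 5+10+9 = 24 → 24 weeks.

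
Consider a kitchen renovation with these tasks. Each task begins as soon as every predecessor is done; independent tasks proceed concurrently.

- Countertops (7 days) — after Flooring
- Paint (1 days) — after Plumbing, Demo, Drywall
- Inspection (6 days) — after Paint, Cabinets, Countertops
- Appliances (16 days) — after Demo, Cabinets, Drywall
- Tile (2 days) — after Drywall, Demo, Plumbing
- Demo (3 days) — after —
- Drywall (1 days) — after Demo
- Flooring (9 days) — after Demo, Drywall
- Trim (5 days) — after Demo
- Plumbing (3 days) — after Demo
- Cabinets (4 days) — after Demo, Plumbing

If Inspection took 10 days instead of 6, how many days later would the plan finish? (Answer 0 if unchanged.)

The binding path is Demo→Drywall→Flooring→Countertops→Inspection = 3+1+9+7+6 = 26; finish at 26 days.
Inspection lies on that path, so at 10 days the path becomes 30 days.
The critical path is still Demo→Drywall→Flooring→Countertops→Inspection; finish is now 30 days.
Change in finish: 30 − 26 = +4 days.

4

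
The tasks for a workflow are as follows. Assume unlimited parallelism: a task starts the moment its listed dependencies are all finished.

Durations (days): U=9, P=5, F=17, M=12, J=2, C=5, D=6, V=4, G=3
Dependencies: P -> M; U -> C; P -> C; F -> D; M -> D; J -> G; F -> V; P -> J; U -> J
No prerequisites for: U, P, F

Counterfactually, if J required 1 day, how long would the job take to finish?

The binding path is P→M→D = 5+12+6 = 23; finish at 23 days.
The longest path through J is only 14 days, so J has float 9.
That remains the longest chain; total 23 days.

23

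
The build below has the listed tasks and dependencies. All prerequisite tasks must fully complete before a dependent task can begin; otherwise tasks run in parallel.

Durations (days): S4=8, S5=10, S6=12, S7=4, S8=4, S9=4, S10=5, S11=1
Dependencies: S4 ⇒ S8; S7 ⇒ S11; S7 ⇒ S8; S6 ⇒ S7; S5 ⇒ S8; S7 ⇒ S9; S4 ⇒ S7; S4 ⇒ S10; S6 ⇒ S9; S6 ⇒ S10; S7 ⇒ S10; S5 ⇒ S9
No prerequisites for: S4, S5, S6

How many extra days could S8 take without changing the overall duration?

1

The longest chain is S6→S7→S10 = 12+4+5 = 21; overall finish 21 days.
S8 finishes as early as 20 and must finish by 21.
So S8 can slip 21 − 20 = 1 day.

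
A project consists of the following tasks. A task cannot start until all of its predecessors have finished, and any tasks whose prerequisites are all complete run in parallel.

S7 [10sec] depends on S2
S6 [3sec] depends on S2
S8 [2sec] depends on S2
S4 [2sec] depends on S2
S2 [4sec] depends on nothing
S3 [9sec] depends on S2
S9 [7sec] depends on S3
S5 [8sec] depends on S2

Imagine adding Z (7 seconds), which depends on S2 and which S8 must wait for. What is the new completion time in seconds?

20

Originally the job takes 20 seconds.
With Z inserted, S8 now waits for max(S2, Z).
New critical path: S2→S3→S9 = 4+9+7 = 20 ⇒ 20 seconds.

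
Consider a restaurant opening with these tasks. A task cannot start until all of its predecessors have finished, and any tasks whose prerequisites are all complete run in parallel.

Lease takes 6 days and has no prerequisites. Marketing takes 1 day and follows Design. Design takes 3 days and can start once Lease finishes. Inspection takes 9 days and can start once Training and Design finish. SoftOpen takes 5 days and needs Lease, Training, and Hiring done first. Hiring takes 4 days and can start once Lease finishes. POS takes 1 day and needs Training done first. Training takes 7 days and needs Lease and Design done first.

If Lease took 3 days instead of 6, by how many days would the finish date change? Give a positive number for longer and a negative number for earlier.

Actual critical path: Lease→Design→Training→Inspection = 6+3+7+9 = 25 ⇒ 25 days.
Lease is on the critical path; changing it to 3 makes that path 22 days.
That remains the longest chain; total 22 days.
Change in finish: 22 − 25 = -3 days.

-3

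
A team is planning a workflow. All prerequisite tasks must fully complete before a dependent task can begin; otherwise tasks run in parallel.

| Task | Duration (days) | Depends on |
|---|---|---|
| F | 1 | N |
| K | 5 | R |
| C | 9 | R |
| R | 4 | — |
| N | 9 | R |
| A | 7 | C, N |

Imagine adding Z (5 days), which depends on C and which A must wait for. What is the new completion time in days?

25

Originally the plan takes 20 days.
With Z inserted, A now waits for max(C, N, Z).
New critical path: R→C→Z→A = 4+9+5+7 = 25 ⇒ 25 days.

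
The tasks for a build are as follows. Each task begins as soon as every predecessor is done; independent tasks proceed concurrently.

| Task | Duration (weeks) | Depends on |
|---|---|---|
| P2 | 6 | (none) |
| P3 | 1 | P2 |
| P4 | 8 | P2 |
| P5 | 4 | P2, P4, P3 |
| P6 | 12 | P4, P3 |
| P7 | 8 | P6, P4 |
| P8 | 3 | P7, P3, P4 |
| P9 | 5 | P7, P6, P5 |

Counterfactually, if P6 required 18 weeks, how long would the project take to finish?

The binding path is P2→P4→P6→P7→P9 = 6+8+12+8+5 = 39; finish at 39 weeks.
P6 is on the critical path; changing it to 18 makes that path 45 weeks.
No other chain overtakes it, so the finish is 45 weeks.

45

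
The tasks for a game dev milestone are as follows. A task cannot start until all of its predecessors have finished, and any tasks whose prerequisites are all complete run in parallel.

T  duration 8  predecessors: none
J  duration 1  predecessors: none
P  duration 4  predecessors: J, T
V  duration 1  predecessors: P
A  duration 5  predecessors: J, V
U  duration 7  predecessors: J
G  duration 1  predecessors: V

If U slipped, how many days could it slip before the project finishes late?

10

Critical path: T→P→V→A = 8+4+1+5 = 18, so the finish is 18 days.
The longest chain containing U totals 8 days.
Slack of U = 11 − 1 = 10 days.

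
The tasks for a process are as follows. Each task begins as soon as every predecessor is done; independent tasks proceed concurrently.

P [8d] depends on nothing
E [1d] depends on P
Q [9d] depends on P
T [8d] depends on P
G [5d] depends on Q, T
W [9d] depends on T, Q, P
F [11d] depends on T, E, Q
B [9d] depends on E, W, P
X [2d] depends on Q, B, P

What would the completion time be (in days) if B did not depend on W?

Before: longest chain P→Q→W→B→X = 8+9+9+9+2 = 37, finish 37.
Without W→B, B's earliest start moves from 26 to 9.
New critical path: P→Q→F = 8+9+11 = 28 ⇒ 28 days.

28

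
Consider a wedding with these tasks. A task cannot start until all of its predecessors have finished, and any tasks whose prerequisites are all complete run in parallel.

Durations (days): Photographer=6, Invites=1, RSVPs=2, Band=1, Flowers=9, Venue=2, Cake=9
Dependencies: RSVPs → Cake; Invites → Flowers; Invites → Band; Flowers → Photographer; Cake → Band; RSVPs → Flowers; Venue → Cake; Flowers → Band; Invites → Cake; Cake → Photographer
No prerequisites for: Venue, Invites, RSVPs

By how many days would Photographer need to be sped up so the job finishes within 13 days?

Current finish: 17 days; target: 13.
Photographer is on every critical path, so each day cut from Photographer cuts the finish by one (this holds down to a finish of 12).
Need 17 − 13 = 4 days off Photographer → Photographer becomes 2 days, finish becomes 13.

4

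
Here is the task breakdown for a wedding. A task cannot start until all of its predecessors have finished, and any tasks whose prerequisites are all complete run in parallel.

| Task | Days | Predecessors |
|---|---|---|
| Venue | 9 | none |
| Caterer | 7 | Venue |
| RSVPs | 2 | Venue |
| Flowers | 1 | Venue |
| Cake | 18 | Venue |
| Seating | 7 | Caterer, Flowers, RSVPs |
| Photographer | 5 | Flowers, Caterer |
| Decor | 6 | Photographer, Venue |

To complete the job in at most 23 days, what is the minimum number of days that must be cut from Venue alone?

4

Current finish: 27 days; target: 23.
Venue is on every critical path, so each day cut from Venue cuts the finish by one (this holds down to a finish of 19).
Need 27 − 23 = 4 days off Venue → Venue becomes 5 days, finish becomes 23.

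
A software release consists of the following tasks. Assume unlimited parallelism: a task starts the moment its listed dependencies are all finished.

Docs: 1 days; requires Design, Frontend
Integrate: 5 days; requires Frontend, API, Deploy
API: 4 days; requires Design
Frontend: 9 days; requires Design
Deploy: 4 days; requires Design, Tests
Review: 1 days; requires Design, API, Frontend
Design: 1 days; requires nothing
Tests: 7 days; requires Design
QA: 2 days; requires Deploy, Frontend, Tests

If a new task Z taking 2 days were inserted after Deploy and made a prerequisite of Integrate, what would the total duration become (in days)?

Originally the project takes 17 days.
With Z inserted, Integrate now waits for max(Frontend, API, Deploy, Z).
New critical path: Design→Tests→Deploy→Z→Integrate = 1+7+4+2+5 = 19 ⇒ 19 days.

19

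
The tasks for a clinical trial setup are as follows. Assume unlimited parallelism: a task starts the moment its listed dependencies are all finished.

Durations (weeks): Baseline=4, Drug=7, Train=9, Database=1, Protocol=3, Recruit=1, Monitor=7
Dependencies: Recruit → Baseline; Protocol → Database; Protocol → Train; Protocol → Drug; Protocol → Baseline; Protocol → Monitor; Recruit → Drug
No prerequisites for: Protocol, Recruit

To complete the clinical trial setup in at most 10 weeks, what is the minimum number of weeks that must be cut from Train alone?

2

Current finish: 12 weeks; target: 10.
Train is on every critical path, so each week cut from Train cuts the finish by one (this holds down to a finish of 10).
Need 12 − 10 = 2 weeks off Train → Train becomes 7 weeks, finish becomes 10.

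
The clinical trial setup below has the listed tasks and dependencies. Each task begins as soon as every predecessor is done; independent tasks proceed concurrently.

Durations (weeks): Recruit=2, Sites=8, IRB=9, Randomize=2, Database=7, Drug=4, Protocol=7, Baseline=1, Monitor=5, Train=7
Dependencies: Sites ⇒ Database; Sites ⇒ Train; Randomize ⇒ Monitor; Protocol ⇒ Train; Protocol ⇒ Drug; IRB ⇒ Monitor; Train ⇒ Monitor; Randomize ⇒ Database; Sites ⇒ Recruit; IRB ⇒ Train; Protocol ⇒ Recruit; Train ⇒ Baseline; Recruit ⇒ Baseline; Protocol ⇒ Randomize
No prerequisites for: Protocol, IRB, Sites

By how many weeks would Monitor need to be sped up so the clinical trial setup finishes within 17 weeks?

4

Current finish: 21 weeks; target: 17.
Monitor is on every critical path, so each week cut from Monitor cuts the finish by one (this holds down to a finish of 17).
Need 21 − 17 = 4 weeks off Monitor → Monitor becomes 1 week, finish becomes 17.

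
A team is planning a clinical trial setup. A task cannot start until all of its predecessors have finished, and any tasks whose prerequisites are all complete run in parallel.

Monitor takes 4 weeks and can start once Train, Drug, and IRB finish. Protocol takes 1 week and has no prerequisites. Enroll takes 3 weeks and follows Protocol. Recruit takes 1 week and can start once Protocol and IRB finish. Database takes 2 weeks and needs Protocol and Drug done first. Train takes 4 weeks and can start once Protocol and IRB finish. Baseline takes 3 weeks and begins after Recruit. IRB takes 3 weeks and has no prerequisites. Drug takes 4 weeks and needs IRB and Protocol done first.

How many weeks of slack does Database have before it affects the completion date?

IRB→Train→Monitor = 3+4+4 = 11 sets the makespan at 11 weeks.
Database finishes as early as 9 and must finish by 11.
Slack of Database = 9 − 7 = 2 weeks.

2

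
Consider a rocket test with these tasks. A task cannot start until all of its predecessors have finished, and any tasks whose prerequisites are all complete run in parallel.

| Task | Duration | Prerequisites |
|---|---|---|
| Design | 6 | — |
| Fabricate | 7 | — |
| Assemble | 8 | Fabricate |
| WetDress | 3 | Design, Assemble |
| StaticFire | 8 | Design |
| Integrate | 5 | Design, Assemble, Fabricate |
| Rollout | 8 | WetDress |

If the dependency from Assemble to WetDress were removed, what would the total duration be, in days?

20

Original critical path: Fabricate→Assemble→WetDress→Rollout = 7+8+3+8 = 26 ⇒ 26 days.
Without Assemble→WetDress, WetDress's earliest start moves from 15 to 6.
The longest chain is now Fabricate→Assemble→Integrate = 7+8+5 = 20, so the project takes 20 days.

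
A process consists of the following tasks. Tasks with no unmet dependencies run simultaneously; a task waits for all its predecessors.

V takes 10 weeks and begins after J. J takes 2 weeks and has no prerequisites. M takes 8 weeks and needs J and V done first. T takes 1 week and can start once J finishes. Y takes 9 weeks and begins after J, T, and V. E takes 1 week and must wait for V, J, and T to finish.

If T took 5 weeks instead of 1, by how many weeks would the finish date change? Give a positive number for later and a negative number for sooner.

Actual critical path: J→V→Y = 2+10+9 = 21 ⇒ 21 weeks.
The longest path through T is only 12 weeks, so T has float 9.
That remains the longest chain; total 21 weeks.
Change in finish: 21 − 21 = +0 weeks.

0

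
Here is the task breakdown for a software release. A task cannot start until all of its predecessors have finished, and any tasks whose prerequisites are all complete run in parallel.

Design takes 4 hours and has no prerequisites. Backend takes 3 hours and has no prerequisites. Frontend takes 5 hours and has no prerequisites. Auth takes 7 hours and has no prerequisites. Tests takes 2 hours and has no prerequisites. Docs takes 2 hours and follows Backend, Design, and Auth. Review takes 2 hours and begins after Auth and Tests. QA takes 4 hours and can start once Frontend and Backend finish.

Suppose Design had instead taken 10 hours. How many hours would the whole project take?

The binding path is Frontend→QA = 5+4 = 9; finish at 9 hours.
Design is off the critical path — its longest chain is 6 hours, giving 3 of slack.
Now Design→Docs = 10+2 = 12 is longest, so the finish becomes 12 hours.

12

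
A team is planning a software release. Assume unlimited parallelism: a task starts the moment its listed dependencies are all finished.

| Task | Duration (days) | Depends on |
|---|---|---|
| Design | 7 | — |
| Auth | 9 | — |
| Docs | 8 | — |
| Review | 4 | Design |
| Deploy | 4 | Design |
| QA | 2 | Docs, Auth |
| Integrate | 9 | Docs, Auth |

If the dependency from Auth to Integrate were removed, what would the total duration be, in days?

Original critical path: Auth→Integrate = 9+9 = 18 ⇒ 18 days.
Without Auth→Integrate, Integrate's earliest start moves from 9 to 8.
The longest chain is now Docs→Integrate = 8+9 = 17, so the project takes 17 days.

17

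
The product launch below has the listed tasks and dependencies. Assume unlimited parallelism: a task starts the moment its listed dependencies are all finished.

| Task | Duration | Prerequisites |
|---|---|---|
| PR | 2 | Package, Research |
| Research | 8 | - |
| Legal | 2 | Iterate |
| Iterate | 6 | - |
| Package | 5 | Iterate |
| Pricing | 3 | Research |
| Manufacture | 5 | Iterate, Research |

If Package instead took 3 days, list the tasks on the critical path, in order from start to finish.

Research, Manufacture

The binding path is Iterate→Package→PR = 6+5+2 = 13; finish at 13 days.
Package lies on that path, so at 3 days the path becomes 11 days.
The binding chain switches to Research→Manufacture = 8+5 = 13; finish 13 days.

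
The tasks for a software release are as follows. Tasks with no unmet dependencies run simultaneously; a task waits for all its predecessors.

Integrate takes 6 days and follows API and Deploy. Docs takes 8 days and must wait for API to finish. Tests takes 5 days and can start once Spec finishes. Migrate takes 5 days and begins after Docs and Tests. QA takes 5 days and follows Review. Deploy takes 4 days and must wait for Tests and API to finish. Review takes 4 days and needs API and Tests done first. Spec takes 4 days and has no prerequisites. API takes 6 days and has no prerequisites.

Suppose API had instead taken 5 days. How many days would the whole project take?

As given, the longest chain is API→Docs→Migrate = 6+8+5 = 19, so the finish is 19 days.
Since API is critical, the -1 change carries straight to that chain (now 18 days).
Now Spec→Tests→Deploy→Integrate = 4+5+4+6 = 19 is longest, so the finish becomes 19 days.

19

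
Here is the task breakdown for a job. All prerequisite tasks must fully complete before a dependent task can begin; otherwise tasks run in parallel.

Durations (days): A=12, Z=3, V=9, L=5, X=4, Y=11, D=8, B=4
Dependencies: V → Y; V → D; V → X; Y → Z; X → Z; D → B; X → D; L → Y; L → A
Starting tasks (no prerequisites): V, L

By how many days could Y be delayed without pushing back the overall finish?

The longest chain is V→X→D→B = 9+4+8+4 = 25; overall finish 25 days.
Y finishes as early as 20 and must finish by 22.
So Y can slip 22 − 20 = 2 days.

2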